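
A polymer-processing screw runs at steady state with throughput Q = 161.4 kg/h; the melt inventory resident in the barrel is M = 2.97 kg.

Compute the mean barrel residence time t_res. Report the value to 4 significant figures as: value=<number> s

value=66.25 s

Throughput in SI: Q_s = 161.4 kg/h ÷ 3600 s/h = 0.0448333 kg/s
t_res = M / Q_s = 2.97 / 0.0448333 = 66.2454 s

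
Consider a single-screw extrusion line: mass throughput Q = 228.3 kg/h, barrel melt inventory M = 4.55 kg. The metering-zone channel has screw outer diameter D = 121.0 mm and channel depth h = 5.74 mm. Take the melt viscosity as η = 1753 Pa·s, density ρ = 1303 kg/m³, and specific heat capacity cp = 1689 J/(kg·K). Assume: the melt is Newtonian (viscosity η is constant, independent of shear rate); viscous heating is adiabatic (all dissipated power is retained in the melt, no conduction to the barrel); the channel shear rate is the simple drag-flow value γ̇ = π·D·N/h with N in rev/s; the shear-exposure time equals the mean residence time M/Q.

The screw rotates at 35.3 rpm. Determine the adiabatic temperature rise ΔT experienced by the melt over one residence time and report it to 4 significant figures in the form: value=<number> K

Q_s = Q / 3600 = 228.3 / 3600 = 0.0634167 kg/s
t_res = M / Q_s = 4.55 / 0.0634167 = 71.7477 s
Convert to SI: D = 0.121 m, h = 0.00574 m, N = 35.3/60 = 0.588333 rev/s
γ̇ = π D N / h = (π)(0.121)(0.588333) / 0.00574 = 38.9625 s⁻¹
ΔT = η·γ̇²·t_res / (ρ·cp) = 1753 · (38.9625)² · 71.7477 / (1303 · 1689) = 86.758 K

value=86.76 K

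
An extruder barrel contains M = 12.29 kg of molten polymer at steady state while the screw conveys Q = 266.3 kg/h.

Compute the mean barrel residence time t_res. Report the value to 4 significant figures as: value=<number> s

Convert throughput: Q = 266.3 kg/h = 266.3/3600 = 0.0739722 kg/s
t_res = M / Q_s = 12.29 / 0.0739722 = 166.143 s

value=166.1 s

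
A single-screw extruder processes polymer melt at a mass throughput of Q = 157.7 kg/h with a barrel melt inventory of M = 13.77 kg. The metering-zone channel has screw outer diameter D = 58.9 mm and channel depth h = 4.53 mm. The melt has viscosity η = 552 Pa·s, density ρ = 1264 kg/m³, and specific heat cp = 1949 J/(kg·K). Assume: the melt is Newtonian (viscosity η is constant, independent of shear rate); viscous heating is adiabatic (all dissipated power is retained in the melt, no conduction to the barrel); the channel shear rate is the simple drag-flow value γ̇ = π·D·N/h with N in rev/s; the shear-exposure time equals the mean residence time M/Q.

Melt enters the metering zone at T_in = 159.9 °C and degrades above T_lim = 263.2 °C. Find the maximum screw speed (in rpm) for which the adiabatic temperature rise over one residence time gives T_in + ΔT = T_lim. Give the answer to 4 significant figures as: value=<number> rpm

Q_s = Q / 3600 = 157.7 / 3600 = 0.0438056 kg/s
t_res = M / Q_s = 13.77 / 0.0438056 = 314.344 s
Geometry in SI: D = 58.9 mm → 0.0589 m, h = 4.53 mm → 0.00453 m
ΔT_a = T_lim − T_in = 263.2 − 159.9 = 103.3 K
γ̇_max² = ΔT_a·ρ·cp/(η·t_res) = 103.3·1264·1949/(552·314.344) = 1466.61 s⁻²
γ̇_max = sqrt(1466.61) = 38.2964 s⁻¹
N_max = γ̇_max h / (πD) = 38.2964·0.00453/(π·0.0589) = 0.937542 rev/s → ×60 = 56.2525 rpm

value=56.25 rpm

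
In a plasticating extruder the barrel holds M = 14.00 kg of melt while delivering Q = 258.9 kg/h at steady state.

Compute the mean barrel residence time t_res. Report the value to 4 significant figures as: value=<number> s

value=194.7 s

Throughput in SI: Q_s = 258.9 kg/h ÷ 3600 s/h = 0.0719167 kg/s
Mean residence time: t_res = M/Q_s = 14.00 kg / 0.0719167 kg/s = 194.67 s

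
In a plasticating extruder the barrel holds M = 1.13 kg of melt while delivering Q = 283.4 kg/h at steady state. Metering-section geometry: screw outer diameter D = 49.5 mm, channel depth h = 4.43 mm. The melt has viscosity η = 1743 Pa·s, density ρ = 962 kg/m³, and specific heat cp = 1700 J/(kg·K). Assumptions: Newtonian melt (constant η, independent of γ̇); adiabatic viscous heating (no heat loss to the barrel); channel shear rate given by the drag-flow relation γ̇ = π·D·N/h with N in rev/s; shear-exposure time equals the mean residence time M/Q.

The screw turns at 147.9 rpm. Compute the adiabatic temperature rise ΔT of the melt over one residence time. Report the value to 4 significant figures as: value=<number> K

value=114.5 K

Q_s = Q / 3600 = 283.4 / 3600 = 0.0787222 kg/s
t_res = M / Q_s = 1.13 / 0.0787222 = 14.3543 s
Convert to SI: D = 0.0495 m, h = 0.00443 m, N = 147.9/60 = 2.465 rev/s
γ̇ = π·D·N / h = π · 0.0495 · 2.465 / 0.00443 = 86.5303 s⁻¹
Adiabatic rise: ΔT = η γ̇² t_res / (ρ cp) = 1743·(86.5303)²·14.3543 / (962·1700) = 114.549 K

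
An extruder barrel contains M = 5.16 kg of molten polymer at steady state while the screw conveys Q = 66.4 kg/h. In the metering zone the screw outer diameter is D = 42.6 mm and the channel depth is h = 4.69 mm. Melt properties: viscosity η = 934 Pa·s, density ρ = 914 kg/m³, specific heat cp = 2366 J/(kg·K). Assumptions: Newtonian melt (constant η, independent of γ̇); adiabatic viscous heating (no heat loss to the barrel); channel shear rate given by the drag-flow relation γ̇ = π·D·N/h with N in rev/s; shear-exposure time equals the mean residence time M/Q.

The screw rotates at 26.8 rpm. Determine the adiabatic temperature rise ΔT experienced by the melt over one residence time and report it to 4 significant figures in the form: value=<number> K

Throughput in SI: Q_s = 66.4 kg/h ÷ 3600 s/h = 0.0184444 kg/s
Mean residence time: t_res = M/Q_s = 5.16 kg / 0.0184444 kg/s = 279.759 s
Geometry in metres: D = 42.6 mm → 0.0426 m, h = 4.69 mm → 0.00469 m; screw speed N = 26.8 rpm = 0.446667 rev/s
γ̇ = π·D·N / h = π · 0.0426 · 0.446667 / 0.00469 = 12.7459 s⁻¹
ΔT = η·γ̇²·t_res/(ρ·cp) = [934 × 12.7459² × 279.759] / [914 × 2366] = 19.6296 K

value=19.63 K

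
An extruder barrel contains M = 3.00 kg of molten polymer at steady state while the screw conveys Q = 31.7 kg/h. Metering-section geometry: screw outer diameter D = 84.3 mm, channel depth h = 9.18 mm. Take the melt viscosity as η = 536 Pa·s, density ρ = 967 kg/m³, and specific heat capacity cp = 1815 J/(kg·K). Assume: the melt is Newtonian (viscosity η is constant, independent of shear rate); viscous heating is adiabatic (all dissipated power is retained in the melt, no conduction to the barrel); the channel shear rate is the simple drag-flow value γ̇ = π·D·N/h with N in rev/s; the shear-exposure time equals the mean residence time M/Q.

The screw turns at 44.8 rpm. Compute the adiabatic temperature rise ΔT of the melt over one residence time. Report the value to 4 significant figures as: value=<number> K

Throughput in SI: Q_s = 31.7 kg/h ÷ 3600 s/h = 0.00880556 kg/s
t_res = M / Q_s = 3.00 / 0.00880556 = 340.694 s
D = 84.3 mm = 0.0843 m;  h = 9.18 mm = 0.00918 m;  N = 44.8 rpm / 60 = 0.746667 rev/s
Shear rate: γ̇ = πDN/h = π·0.0843·0.746667/0.00918 = 21.5408 s⁻¹
ΔT = η·γ̇²·t_res/(ρ·cp) = [536 × 21.5408² × 340.694] / [967 × 1815] = 48.278 K

value=48.28 K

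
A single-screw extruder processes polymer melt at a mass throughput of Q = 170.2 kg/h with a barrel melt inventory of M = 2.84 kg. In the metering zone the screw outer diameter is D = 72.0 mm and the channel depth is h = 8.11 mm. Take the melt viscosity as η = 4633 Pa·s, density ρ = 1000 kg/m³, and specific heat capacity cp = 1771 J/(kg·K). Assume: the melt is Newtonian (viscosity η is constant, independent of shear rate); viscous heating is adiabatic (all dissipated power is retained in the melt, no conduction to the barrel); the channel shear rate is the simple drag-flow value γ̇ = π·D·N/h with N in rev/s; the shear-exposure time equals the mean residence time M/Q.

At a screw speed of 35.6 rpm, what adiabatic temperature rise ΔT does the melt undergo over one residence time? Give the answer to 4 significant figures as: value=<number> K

value=43.04 K

Throughput in SI: Q_s = 170.2 kg/h ÷ 3600 s/h = 0.0472778 kg/s
t_res = M / Q_s = 2.84 ÷ 0.0472778 = 60.0705 s
Convert to SI: D = 0.072 m, h = 0.00811 m, N = 35.6/60 = 0.593333 rev/s
Shear rate: γ̇ = πDN/h = π·0.072·0.593333/0.00811 = 16.5486 s⁻¹
Adiabatic rise: ΔT = η γ̇² t_res / (ρ cp) = 4633·(16.5486)²·60.0705 / (1000·1771) = 43.0354 K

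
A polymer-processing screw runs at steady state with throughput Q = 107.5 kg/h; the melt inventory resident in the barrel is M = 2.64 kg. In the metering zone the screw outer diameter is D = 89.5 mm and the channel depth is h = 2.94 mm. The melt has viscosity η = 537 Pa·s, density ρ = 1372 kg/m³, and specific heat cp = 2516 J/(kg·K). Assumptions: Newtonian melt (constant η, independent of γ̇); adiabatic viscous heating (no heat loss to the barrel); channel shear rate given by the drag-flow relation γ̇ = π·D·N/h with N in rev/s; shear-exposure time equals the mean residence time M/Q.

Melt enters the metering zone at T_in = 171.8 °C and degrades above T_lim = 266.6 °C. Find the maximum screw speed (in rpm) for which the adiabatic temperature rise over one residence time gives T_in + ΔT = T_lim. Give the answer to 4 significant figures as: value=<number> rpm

value=52.09 rpm

Throughput in SI: Q_s = 107.5 kg/h ÷ 3600 s/h = 0.0298611 kg/s
t_res = M / Q_s = 2.64 ÷ 0.0298611 = 88.4093 s
D = 89.5 mm = 0.0895 m;  h = 2.94 mm = 0.00294 m
Allowable rise: ΔT_a = T_lim − T_in = 266.6 − 171.8 = 94.8 K
Invert ΔT = ηγ̇²t_res/(ρcp) for γ̇: γ̇_max² = ΔT_a ρ cp / (η t_res) = 94.8·1372·2516 / (537·88.4093) = 6892.88 s⁻²
γ̇_max = sqrt(6892.88) = 83.0234 s⁻¹
N_max = γ̇_max h / (πD) = 83.0234·0.00294/(π·0.0895) = 0.86811 rev/s → ×60 = 52.0866 rpm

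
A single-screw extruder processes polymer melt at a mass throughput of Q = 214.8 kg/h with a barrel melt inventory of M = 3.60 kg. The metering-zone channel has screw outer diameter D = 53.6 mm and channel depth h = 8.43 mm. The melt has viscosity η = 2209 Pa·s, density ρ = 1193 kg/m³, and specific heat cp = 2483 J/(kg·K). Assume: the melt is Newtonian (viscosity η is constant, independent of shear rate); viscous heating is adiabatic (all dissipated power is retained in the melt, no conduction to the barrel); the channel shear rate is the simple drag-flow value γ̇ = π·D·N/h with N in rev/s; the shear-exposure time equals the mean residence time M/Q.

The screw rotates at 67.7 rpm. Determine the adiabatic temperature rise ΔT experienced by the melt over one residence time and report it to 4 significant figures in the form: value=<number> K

Q_s = Q / 3600 = 214.8 / 3600 = 0.0596667 kg/s
t_res = M / Q_s = 3.60 / 0.0596667 = 60.3352 s
Geometry in metres: D = 53.6 mm → 0.0536 m, h = 8.43 mm → 0.00843 m; screw speed N = 67.7 rpm = 1.12833 rev/s
γ̇ = π·D·N / h = π · 0.0536 · 1.12833 / 0.00843 = 22.5385 s⁻¹
Adiabatic rise: ΔT = η γ̇² t_res / (ρ cp) = 2209·(22.5385)²·60.3352 / (1193·2483) = 22.8559 K

value=22.86 K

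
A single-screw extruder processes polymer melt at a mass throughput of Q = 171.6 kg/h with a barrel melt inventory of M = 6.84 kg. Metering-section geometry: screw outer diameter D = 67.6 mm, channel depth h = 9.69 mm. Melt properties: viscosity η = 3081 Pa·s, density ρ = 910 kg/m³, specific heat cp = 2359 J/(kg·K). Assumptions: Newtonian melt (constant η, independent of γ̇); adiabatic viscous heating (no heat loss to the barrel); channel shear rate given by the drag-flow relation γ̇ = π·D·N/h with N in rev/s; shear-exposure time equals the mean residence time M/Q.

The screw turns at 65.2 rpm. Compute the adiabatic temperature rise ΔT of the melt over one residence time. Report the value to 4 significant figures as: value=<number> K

Q_s = Q / 3600 = 171.6 / 3600 = 0.0476667 kg/s
t_res = M / Q_s = 6.84 / 0.0476667 = 143.497 s
D = 67.6 mm = 0.0676 m;  h = 9.69 mm = 0.00969 m;  N = 65.2 rpm / 60 = 1.08667 rev/s
γ̇ = π D N / h = (π)(0.0676)(1.08667) / 0.00969 = 23.816 s⁻¹
ΔT = η·γ̇²·t_res/(ρ·cp) = [3081 × 23.816² × 143.497] / [910 × 2359] = 116.816 K

value=116.8 K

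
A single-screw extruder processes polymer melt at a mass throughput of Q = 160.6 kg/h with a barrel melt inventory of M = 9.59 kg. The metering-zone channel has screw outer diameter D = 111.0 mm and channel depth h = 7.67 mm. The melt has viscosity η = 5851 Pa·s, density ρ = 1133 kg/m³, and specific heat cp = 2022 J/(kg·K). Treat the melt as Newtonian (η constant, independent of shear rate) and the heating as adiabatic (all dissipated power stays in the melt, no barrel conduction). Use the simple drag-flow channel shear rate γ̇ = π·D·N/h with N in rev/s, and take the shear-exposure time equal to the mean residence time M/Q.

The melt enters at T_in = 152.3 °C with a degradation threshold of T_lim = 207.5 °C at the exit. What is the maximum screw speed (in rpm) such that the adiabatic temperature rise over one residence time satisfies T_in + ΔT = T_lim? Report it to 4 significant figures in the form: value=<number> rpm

value=13.23 rpm

Q_s = Q / 3600 = 160.6 / 3600 = 0.0446111 kg/s
t_res = M / Q_s = 9.59 ÷ 0.0446111 = 214.969 s
D = 111.0 mm = 0.111 m;  h = 7.67 mm = 0.00767 m
ΔT_a = T_lim − T_in = 207.5 °C − 152.3 °C = 55.2 K
Invert ΔT = ηγ̇²t_res/(ρcp) for γ̇: γ̇_max² = ΔT_a ρ cp / (η t_res) = 55.2·1133·2022 / (5851·214.969) = 100.541 s⁻²
γ̇_max = sqrt(100.541) = 10.027 s⁻¹
N_max = γ̇_max·h / (π·D) = 10.027 · 0.00767 / (π · 0.111) = 0.220544 rev/s = 13.2326 rpm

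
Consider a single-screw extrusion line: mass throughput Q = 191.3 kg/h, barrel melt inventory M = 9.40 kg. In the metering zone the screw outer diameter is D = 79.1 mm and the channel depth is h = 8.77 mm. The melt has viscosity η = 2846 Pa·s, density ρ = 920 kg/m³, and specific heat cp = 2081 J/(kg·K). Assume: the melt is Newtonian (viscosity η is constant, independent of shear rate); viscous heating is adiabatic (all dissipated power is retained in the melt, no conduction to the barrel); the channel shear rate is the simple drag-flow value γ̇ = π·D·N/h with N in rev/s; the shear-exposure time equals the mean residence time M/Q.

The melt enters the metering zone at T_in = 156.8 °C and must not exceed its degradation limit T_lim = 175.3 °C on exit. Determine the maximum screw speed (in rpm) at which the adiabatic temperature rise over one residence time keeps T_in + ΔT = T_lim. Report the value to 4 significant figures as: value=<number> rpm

value=17.76 rpm

Q_s = Q / 3600 = 191.3 / 3600 = 0.0531389 kg/s
Mean residence time: t_res = M/Q_s = 9.40 kg / 0.0531389 kg/s = 176.895 s
Convert to metres: D = 0.0791 m, h = 0.00877 m
Allowable rise: ΔT_a = T_lim − T_in = 175.3 − 156.8 = 18.5 K
Invert ΔT = ηγ̇²t_res/(ρcp) for γ̇: γ̇_max² = ΔT_a ρ cp / (η t_res) = 18.5·920·2081 / (2846·176.895) = 70.3528 s⁻²
γ̇_max = sqrt(70.3528) = 8.38766 s⁻¹
Solve γ̇ = πDN/h for N: N_max = γ̇_max·h/(π·D) = 8.38766 × 0.00877 / (π × 0.0791) = 0.296015 rev/s = 17.7609 rpm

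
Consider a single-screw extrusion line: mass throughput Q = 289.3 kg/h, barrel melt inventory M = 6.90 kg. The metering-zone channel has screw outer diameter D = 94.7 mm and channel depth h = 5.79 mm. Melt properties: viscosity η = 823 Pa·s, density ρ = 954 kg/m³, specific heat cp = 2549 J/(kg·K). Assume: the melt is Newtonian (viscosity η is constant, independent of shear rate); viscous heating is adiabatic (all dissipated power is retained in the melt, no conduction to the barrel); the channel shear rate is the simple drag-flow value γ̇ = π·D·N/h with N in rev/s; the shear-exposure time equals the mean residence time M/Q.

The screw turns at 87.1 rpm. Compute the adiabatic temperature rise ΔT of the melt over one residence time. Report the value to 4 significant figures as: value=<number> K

value=161.7 K

Throughput in SI: Q_s = 289.3 kg/h ÷ 3600 s/h = 0.0803611 kg/s
Mean residence time: t_res = M/Q_s = 6.90 kg / 0.0803611 kg/s = 85.8624 s
D = 94.7 mm = 0.0947 m;  h = 5.79 mm = 0.00579 m;  N = 87.1 rpm / 60 = 1.45167 rev/s
γ̇ = π·D·N / h = π · 0.0947 · 1.45167 / 0.00579 = 74.5913 s⁻¹
ΔT = η·γ̇²·t_res / (ρ·cp) = 823 · (74.5913)² · 85.8624 / (954 · 2549) = 161.682 K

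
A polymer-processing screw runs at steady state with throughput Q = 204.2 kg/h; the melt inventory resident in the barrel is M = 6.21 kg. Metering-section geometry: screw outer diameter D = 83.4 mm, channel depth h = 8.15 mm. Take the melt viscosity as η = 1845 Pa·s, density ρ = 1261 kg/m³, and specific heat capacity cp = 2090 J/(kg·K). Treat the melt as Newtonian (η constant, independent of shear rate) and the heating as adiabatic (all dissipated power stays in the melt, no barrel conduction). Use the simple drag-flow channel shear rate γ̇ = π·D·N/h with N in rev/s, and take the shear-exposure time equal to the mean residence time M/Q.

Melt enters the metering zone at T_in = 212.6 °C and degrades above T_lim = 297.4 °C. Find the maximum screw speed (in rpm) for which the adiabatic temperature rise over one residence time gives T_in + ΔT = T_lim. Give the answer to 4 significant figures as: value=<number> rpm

Q_s = Q / 3600 = 204.2 / 3600 = 0.0567222 kg/s
t_res = M / Q_s = 6.21 / 0.0567222 = 109.481 s
Convert to metres: D = 0.0834 m, h = 0.00815 m
ΔT_a = T_lim − T_in = 297.4 − 212.6 = 84.8 K
Invert ΔT = ηγ̇²t_res/(ρcp) for γ̇: γ̇_max² = ΔT_a ρ cp / (η t_res) = 84.8·1261·2090 / (1845·109.481) = 1106.43 s⁻²
γ̇_max = √1106.43 = 33.263 s⁻¹
N_max = γ̇_max h / (πD) = 33.263·0.00815/(π·0.0834) = 1.03467 rev/s → ×60 = 62.0804 rpm

value=62.08 rpm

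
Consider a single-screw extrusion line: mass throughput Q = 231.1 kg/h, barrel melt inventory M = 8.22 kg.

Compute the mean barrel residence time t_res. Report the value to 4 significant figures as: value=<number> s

Q_s = Q / 3600 = 231.1 / 3600 = 0.0641944 kg/s
t_res = M / Q_s = 8.22 ÷ 0.0641944 = 128.048 s

value=128.0 s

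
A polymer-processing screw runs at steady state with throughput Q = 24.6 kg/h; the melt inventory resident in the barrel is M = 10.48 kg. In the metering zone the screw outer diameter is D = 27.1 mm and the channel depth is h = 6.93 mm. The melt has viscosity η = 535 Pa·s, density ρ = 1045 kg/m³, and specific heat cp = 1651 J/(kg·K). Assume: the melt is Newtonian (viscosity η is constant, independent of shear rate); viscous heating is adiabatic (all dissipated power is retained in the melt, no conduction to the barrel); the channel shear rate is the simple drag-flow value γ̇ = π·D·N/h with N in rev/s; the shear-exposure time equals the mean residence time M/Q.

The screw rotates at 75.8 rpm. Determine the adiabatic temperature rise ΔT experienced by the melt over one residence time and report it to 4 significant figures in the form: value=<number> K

Throughput in SI: Q_s = 24.6 kg/h ÷ 3600 s/h = 0.00683333 kg/s
t_res = M / Q_s = 10.48 / 0.00683333 = 1533.66 s
D = 27.1 mm = 0.0271 m;  h = 6.93 mm = 0.00693 m;  N = 75.8 rpm / 60 = 1.26333 rev/s
γ̇ = π D N / h = (π)(0.0271)(1.26333) / 0.00693 = 15.5204 s⁻¹
ΔT = η·γ̇²·t_res / (ρ·cp) = 535 · (15.5204)² · 1533.66 / (1045 · 1651) = 114.558 K

value=114.6 K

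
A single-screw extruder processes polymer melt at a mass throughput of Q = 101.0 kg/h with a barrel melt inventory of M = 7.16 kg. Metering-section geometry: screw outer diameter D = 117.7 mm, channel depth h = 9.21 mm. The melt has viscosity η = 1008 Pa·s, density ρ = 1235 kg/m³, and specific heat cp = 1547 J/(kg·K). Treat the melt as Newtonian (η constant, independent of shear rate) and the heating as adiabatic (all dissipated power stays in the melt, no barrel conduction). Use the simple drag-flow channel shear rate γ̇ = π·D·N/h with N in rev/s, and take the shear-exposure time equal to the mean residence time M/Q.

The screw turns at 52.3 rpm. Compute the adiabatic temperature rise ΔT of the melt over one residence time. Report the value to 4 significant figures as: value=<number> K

value=164.9 K

Convert throughput: Q = 101.0 kg/h = 101.0/3600 = 0.0280556 kg/s
Mean residence time: t_res = M/Q_s = 7.16 kg / 0.0280556 kg/s = 255.208 s
D = 117.7 mm = 0.1177 m;  h = 9.21 mm = 0.00921 m;  N = 52.3 rpm / 60 = 0.871667 rev/s
Shear rate: γ̇ = πDN/h = π·0.1177·0.871667/0.00921 = 34.9959 s⁻¹
ΔT = η·γ̇²·t_res/(ρ·cp) = [1008 × 34.9959² × 255.208] / [1235 × 1547] = 164.904 K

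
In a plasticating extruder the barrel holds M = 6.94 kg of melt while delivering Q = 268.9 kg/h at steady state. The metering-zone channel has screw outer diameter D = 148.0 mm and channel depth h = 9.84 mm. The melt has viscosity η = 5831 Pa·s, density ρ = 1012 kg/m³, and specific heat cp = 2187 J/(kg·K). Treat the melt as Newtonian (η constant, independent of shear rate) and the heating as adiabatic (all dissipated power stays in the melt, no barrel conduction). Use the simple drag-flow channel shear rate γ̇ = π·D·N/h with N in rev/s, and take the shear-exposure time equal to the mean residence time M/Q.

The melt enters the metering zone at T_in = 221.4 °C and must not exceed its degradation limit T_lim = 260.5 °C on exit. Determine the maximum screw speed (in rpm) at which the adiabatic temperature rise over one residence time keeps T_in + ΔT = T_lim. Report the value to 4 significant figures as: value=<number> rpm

Throughput in SI: Q_s = 268.9 kg/h ÷ 3600 s/h = 0.0746944 kg/s
Mean residence time: t_res = M/Q_s = 6.94 kg / 0.0746944 kg/s = 92.9119 s
Geometry in SI: D = 148.0 mm → 0.148 m, h = 9.84 mm → 0.00984 m
Allowable rise: ΔT_a = T_lim − T_in = 260.5 − 221.4 = 39.1 K
γ̇_max² = ΔT_a·ρ·cp/(η·t_res) = 39.1·1012·2187/(5831·92.9119) = 159.732 s⁻²
Take the square root: γ̇_max = √(159.732) = 12.6385 s⁻¹
N_max = γ̇_max·h / (π·D) = 12.6385 · 0.00984 / (π · 0.148) = 0.267473 rev/s = 16.0484 rpm

value=16.05 rpm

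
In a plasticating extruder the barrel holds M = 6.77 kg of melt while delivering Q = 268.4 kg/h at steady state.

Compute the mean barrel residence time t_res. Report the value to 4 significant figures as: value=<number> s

Q_s = Q / 3600 = 268.4 / 3600 = 0.0745556 kg/s
t_res = M / Q_s = 6.77 ÷ 0.0745556 = 90.8048 s

value=90.80 s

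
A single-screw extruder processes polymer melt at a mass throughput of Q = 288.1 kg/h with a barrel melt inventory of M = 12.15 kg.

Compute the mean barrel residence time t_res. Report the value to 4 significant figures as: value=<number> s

value=151.8 s

Convert throughput: Q = 288.1 kg/h = 288.1/3600 = 0.0800278 kg/s
Mean residence time: t_res = M/Q_s = 12.15 kg / 0.0800278 kg/s = 151.822 s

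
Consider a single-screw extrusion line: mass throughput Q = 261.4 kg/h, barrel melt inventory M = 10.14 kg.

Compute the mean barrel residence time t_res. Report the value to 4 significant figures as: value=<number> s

Throughput in SI: Q_s = 261.4 kg/h ÷ 3600 s/h = 0.0726111 kg/s
t_res = M / Q_s = 10.14 / 0.0726111 = 139.648 s

value=139.6 s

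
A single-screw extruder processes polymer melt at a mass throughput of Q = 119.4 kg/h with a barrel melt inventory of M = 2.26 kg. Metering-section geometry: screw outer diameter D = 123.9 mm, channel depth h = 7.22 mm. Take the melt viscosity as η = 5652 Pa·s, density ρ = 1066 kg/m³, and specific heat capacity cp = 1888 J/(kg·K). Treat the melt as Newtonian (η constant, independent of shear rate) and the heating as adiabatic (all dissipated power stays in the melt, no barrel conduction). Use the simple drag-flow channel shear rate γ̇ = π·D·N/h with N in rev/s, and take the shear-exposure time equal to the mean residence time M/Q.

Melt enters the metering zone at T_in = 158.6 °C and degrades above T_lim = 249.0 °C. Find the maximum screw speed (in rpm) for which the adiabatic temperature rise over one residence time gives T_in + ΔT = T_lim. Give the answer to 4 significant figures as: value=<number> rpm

Convert throughput: Q = 119.4 kg/h = 119.4/3600 = 0.0331667 kg/s
t_res = M / Q_s = 2.26 / 0.0331667 = 68.1407 s
Geometry in SI: D = 123.9 mm → 0.1239 m, h = 7.22 mm → 0.00722 m
Allowable rise: ΔT_a = T_lim − T_in = 249.0 − 158.6 = 90.4 K
γ̇_max² = ΔT_a·ρ·cp/(η·t_res) = 90.4·1066·1888/(5652·68.1407) = 472.41 s⁻²
γ̇_max = sqrt(472.41) = 21.735 s⁻¹
N_max = γ̇_max·h / (π·D) = 21.735 · 0.00722 / (π · 0.1239) = 0.403158 rev/s = 24.1895 rpm

value=24.19 rpm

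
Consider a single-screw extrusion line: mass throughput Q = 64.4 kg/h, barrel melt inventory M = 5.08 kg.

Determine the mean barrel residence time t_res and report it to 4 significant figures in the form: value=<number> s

Convert throughput: Q = 64.4 kg/h = 64.4/3600 = 0.0178889 kg/s
t_res = M / Q_s = 5.08 ÷ 0.0178889 = 283.975 s

value=284.0 s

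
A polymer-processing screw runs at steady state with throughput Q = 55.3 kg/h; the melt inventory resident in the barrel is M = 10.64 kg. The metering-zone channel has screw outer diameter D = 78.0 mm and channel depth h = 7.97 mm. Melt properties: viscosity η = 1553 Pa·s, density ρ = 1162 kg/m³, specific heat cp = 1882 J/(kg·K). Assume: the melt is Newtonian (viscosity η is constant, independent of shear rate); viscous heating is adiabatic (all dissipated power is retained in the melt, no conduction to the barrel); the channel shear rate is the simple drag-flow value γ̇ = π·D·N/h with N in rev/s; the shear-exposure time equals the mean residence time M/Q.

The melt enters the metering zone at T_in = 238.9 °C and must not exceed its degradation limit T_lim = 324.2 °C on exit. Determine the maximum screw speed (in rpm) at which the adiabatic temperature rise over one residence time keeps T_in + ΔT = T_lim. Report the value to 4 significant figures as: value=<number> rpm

value=25.70 rpm

Throughput in SI: Q_s = 55.3 kg/h ÷ 3600 s/h = 0.0153611 kg/s
Mean residence time: t_res = M/Q_s = 10.64 kg / 0.0153611 kg/s = 692.658 s
Geometry in SI: D = 78.0 mm → 0.078 m, h = 7.97 mm → 0.00797 m
ΔT_a = T_lim − T_in = 324.2 °C − 238.9 °C = 85.3 K
γ̇_max² = ΔT_a·ρ·cp / (η·t_res) = [85.3 × 1162 × 1882] / [1553 × 692.658] = 173.414 s⁻²
γ̇_max = √173.414 = 13.1687 s⁻¹
N_max = γ̇_max·h / (π·D) = 13.1687 · 0.00797 / (π · 0.078) = 0.428308 rev/s = 25.6985 rpm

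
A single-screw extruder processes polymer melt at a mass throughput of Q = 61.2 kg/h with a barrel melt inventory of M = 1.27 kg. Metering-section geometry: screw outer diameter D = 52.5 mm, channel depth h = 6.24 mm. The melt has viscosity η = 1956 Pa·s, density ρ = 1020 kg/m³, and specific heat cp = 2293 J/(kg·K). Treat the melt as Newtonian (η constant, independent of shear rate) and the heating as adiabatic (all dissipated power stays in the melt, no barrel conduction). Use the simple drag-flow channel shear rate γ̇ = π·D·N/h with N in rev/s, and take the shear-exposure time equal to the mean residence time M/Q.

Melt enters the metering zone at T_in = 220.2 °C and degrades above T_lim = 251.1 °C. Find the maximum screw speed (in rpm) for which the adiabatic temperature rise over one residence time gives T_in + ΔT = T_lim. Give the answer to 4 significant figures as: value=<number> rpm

value=50.48 rpm

Convert throughput: Q = 61.2 kg/h = 61.2/3600 = 0.017 kg/s
t_res = M / Q_s = 1.27 ÷ 0.017 = 74.7059 s
D = 52.5 mm = 0.0525 m;  h = 6.24 mm = 0.00624 m
ΔT_a = T_lim − T_in = 251.1 − 220.2 = 30.9 K
γ̇_max² = ΔT_a·ρ·cp/(η·t_res) = 30.9·1020·2293/(1956·74.7059) = 494.583 s⁻²
Take the square root: γ̇_max = √(494.583) = 22.2392 s⁻¹
N_max = γ̇_max h / (πD) = 22.2392·0.00624/(π·0.0525) = 0.841385 rev/s → ×60 = 50.4831 rpm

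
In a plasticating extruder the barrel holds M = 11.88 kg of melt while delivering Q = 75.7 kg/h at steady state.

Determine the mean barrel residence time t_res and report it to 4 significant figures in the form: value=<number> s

Throughput in SI: Q_s = 75.7 kg/h ÷ 3600 s/h = 0.0210278 kg/s
t_res = M / Q_s = 11.88 ÷ 0.0210278 = 564.967 s

value=565.0 s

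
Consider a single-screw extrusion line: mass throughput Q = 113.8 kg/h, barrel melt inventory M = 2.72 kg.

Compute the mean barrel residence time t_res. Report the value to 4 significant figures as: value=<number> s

value=86.05 s

Convert throughput: Q = 113.8 kg/h = 113.8/3600 = 0.0316111 kg/s
Mean residence time: t_res = M/Q_s = 2.72 kg / 0.0316111 kg/s = 86.0457 s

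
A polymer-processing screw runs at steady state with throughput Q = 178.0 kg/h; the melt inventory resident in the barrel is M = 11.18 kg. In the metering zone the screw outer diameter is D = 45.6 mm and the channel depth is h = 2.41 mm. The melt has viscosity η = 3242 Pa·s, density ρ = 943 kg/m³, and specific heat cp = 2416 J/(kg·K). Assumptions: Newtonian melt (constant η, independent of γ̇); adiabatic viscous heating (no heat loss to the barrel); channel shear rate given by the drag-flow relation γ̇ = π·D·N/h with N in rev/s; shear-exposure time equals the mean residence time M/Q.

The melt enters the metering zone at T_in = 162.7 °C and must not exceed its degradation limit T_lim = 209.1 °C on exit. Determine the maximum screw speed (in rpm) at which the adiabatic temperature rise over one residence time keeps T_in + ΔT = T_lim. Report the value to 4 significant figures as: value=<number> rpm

Throughput in SI: Q_s = 178.0 kg/h ÷ 3600 s/h = 0.0494444 kg/s
t_res = M / Q_s = 11.18 / 0.0494444 = 226.112 s
Convert to metres: D = 0.0456 m, h = 0.00241 m
ΔT_a = T_lim − T_in = 209.1 °C − 162.7 °C = 46.4 K
γ̇_max² = ΔT_a·ρ·cp/(η·t_res) = 46.4·943·2416/(3242·226.112) = 144.208 s⁻²
γ̇_max = √144.208 = 12.0087 s⁻¹
N_max = γ̇_max·h / (π·D) = 12.0087 · 0.00241 / (π · 0.0456) = 0.202021 rev/s = 12.1213 rpm

value=12.12 rpm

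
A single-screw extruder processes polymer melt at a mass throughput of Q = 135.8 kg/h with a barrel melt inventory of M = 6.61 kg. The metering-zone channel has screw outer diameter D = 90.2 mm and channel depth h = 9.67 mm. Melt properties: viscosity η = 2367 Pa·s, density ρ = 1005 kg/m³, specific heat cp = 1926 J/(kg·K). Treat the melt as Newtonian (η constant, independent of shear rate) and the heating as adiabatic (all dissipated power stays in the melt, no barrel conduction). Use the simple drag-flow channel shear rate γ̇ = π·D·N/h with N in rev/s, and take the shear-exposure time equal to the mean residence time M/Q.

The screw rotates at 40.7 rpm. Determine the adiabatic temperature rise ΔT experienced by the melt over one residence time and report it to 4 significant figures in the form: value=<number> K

Q_s = Q / 3600 = 135.8 / 3600 = 0.0377222 kg/s
Mean residence time: t_res = M/Q_s = 6.61 kg / 0.0377222 kg/s = 175.228 s
D = 90.2 mm = 0.0902 m;  h = 9.67 mm = 0.00967 m;  N = 40.7 rpm / 60 = 0.678333 rev/s
Shear rate: γ̇ = πDN/h = π·0.0902·0.678333/0.00967 = 19.878 s⁻¹
ΔT = η·γ̇²·t_res/(ρ·cp) = [2367 × 19.878² × 175.228] / [1005 × 1926] = 84.6694 K

value=84.67 K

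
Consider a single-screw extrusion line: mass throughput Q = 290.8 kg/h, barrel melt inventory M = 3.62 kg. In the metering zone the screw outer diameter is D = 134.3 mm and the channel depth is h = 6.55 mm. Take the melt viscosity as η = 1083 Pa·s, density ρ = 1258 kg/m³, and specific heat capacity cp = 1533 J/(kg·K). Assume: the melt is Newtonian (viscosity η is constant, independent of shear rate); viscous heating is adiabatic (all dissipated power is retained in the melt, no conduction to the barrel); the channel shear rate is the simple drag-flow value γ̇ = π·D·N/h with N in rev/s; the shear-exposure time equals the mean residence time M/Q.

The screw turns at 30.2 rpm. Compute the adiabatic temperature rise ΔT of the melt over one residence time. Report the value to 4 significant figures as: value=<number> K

Q_s = Q / 3600 = 290.8 / 3600 = 0.0807778 kg/s
Mean residence time: t_res = M/Q_s = 3.62 kg / 0.0807778 kg/s = 44.8143 s
Geometry in metres: D = 134.3 mm → 0.1343 m, h = 6.55 mm → 0.00655 m; screw speed N = 30.2 rpm = 0.503333 rev/s
γ̇ = π D N / h = (π)(0.1343)(0.503333) / 0.00655 = 32.422 s⁻¹
Adiabatic rise: ΔT = η γ̇² t_res / (ρ cp) = 1083·(32.422)²·44.8143 / (1258·1533) = 26.4547 K

value=26.45 K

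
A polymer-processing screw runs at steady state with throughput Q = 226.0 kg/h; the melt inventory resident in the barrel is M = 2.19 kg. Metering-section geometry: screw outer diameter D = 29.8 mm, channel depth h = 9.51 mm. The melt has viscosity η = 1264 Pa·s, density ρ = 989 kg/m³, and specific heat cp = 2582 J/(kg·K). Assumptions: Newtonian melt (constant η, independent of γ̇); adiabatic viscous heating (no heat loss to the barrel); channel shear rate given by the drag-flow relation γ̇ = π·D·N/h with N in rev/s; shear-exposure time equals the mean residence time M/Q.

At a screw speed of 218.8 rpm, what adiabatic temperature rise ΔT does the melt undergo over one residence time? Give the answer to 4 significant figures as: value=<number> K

value=22.25 K

Throughput in SI: Q_s = 226.0 kg/h ÷ 3600 s/h = 0.0627778 kg/s
t_res = M / Q_s = 2.19 ÷ 0.0627778 = 34.885 s
D = 29.8 mm = 0.0298 m;  h = 9.51 mm = 0.00951 m;  N = 218.8 rpm / 60 = 3.64667 rev/s
Shear rate: γ̇ = πDN/h = π·0.0298·3.64667/0.00951 = 35.8989 s⁻¹
Adiabatic rise: ΔT = η γ̇² t_res / (ρ cp) = 1264·(35.8989)²·34.885 / (989·2582) = 22.2534 K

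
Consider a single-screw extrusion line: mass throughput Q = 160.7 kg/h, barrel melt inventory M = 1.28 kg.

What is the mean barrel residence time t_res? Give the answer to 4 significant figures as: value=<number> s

Convert throughput: Q = 160.7 kg/h = 160.7/3600 = 0.0446389 kg/s
Mean residence time: t_res = M/Q_s = 1.28 kg / 0.0446389 kg/s = 28.6745 s

value=28.67 s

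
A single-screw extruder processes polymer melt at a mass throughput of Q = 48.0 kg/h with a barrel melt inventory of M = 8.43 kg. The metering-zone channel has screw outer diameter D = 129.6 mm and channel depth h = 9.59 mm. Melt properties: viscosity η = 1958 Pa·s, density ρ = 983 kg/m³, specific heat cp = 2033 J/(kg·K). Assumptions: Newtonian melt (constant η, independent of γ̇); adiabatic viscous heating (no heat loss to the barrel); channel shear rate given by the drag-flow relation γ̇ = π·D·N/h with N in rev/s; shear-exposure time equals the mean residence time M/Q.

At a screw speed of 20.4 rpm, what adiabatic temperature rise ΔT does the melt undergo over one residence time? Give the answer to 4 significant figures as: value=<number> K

Convert throughput: Q = 48.0 kg/h = 48.0/3600 = 0.0133333 kg/s
t_res = M / Q_s = 8.43 ÷ 0.0133333 = 632.25 s
Convert to SI: D = 0.1296 m, h = 0.00959 m, N = 20.4/60 = 0.34 rev/s
Shear rate: γ̇ = πDN/h = π·0.1296·0.34/0.00959 = 14.4349 s⁻¹
ΔT = η·γ̇²·t_res/(ρ·cp) = [1958 × 14.4349² × 632.25] / [983 × 2033] = 129.075 K

value=129.1 K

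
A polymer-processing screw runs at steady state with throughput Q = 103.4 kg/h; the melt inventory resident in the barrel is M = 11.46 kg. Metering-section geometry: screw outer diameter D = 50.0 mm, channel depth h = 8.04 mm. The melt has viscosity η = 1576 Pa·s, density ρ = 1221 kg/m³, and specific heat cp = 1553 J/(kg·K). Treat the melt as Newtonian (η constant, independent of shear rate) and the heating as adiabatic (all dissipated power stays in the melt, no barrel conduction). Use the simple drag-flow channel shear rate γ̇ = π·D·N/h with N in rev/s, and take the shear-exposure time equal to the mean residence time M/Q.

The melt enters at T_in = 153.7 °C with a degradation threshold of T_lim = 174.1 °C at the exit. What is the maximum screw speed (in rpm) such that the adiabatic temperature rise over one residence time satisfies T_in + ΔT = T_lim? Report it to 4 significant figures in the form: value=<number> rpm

value=24.09 rpm

Q_s = Q / 3600 = 103.4 / 3600 = 0.0287222 kg/s
t_res = M / Q_s = 11.46 / 0.0287222 = 398.994 s
Convert to metres: D = 0.05 m, h = 0.00804 m
ΔT_a = T_lim − T_in = 174.1 °C − 153.7 °C = 20.4 K
γ̇_max² = ΔT_a·ρ·cp/(η·t_res) = 20.4·1221·1553/(1576·398.994) = 61.5169 s⁻²
γ̇_max = √61.5169 = 7.84327 s⁻¹
N_max = γ̇_max·h / (π·D) = 7.84327 · 0.00804 / (π · 0.05) = 0.401452 rev/s = 24.0871 rpm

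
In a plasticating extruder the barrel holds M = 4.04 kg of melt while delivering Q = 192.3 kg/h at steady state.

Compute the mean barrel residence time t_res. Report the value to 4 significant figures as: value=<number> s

Throughput in SI: Q_s = 192.3 kg/h ÷ 3600 s/h = 0.0534167 kg/s
Mean residence time: t_res = M/Q_s = 4.04 kg / 0.0534167 kg/s = 75.6318 s

value=75.63 s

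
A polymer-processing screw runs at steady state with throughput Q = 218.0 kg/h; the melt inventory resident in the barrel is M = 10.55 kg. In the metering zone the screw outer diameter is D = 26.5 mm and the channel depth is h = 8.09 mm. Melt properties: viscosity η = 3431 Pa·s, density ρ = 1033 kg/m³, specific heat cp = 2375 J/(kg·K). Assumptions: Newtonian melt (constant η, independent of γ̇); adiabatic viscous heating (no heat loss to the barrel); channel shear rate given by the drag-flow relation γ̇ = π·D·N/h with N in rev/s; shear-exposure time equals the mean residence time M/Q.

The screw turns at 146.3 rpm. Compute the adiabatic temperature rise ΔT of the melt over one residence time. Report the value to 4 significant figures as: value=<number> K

Convert throughput: Q = 218.0 kg/h = 218.0/3600 = 0.0605556 kg/s
t_res = M / Q_s = 10.55 / 0.0605556 = 174.22 s
Geometry in metres: D = 26.5 mm → 0.0265 m, h = 8.09 mm → 0.00809 m; screw speed N = 146.3 rpm = 2.43833 rev/s
γ̇ = π·D·N / h = π · 0.0265 · 2.43833 / 0.00809 = 25.0923 s⁻¹
Adiabatic rise: ΔT = η γ̇² t_res / (ρ cp) = 3431·(25.0923)²·174.22 / (1033·2375) = 153.404 K

value=153.4 K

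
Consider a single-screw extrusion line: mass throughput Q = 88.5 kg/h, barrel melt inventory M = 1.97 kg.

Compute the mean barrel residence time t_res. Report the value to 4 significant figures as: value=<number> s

value=80.14 s

Throughput in SI: Q_s = 88.5 kg/h ÷ 3600 s/h = 0.0245833 kg/s
t_res = M / Q_s = 1.97 / 0.0245833 = 80.1356 s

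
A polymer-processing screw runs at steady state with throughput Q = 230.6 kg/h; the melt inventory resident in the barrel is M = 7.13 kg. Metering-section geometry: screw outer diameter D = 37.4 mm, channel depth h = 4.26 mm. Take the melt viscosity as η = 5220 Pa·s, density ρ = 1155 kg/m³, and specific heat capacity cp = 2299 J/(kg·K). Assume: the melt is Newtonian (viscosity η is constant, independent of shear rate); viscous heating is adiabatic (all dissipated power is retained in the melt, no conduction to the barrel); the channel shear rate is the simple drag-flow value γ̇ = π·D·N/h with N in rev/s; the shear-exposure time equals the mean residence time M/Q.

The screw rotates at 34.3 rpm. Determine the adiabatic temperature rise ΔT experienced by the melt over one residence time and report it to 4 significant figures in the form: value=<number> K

Throughput in SI: Q_s = 230.6 kg/h ÷ 3600 s/h = 0.0640556 kg/s
Mean residence time: t_res = M/Q_s = 7.13 kg / 0.0640556 kg/s = 111.31 s
D = 37.4 mm = 0.0374 m;  h = 4.26 mm = 0.00426 m;  N = 34.3 rpm / 60 = 0.571667 rev/s
γ̇ = π D N / h = (π)(0.0374)(0.571667) / 0.00426 = 15.7672 s⁻¹
Adiabatic rise: ΔT = η γ̇² t_res / (ρ cp) = 5220·(15.7672)²·111.31 / (1155·2299) = 54.3991 K

value=54.40 K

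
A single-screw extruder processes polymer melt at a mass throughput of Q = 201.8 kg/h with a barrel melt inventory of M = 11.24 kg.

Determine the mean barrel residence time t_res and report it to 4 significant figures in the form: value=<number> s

Q_s = Q / 3600 = 201.8 / 3600 = 0.0560556 kg/s
t_res = M / Q_s = 11.24 ÷ 0.0560556 = 200.515 s

value=200.5 s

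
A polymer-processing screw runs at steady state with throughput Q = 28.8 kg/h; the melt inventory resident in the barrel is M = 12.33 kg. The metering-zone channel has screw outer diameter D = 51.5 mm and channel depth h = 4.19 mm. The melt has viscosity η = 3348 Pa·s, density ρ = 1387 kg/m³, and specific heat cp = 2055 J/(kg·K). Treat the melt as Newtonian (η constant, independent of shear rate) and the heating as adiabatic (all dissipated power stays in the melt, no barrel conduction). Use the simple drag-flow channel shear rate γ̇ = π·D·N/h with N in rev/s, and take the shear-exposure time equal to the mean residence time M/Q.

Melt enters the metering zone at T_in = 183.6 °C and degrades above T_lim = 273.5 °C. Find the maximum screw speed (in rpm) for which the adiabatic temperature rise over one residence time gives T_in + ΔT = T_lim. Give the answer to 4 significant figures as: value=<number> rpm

Throughput in SI: Q_s = 28.8 kg/h ÷ 3600 s/h = 0.008 kg/s
Mean residence time: t_res = M/Q_s = 12.33 kg / 0.008 kg/s = 1541.25 s
D = 51.5 mm = 0.0515 m;  h = 4.19 mm = 0.00419 m
Allowable rise: ΔT_a = T_lim − T_in = 273.5 − 183.6 = 89.9 K
γ̇_max² = ΔT_a·ρ·cp / (η·t_res) = [89.9 × 1387 × 2055] / [3348 × 1541.25] = 49.658 s⁻²
γ̇_max = √49.658 = 7.04685 s⁻¹
N_max = γ̇_max·h / (π·D) = 7.04685 · 0.00419 / (π · 0.0515) = 0.182495 rev/s = 10.9497 rpm

value=10.95 rpm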